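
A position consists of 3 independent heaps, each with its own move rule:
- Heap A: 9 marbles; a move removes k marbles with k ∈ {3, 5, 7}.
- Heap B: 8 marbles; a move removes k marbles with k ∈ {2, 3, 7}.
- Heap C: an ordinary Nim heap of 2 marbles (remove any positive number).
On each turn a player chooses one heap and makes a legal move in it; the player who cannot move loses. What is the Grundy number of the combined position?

0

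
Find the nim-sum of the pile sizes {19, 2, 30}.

15

Compute the nim-sum pairwise:
19 XOR 2 = 17
17 XOR 30 = 15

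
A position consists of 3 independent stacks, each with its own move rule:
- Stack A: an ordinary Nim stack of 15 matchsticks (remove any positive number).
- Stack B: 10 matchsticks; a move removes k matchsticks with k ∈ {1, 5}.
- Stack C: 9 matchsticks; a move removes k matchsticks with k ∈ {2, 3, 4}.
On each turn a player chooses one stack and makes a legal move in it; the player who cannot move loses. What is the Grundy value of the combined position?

Stack A is a plain Nim stack of size 15, so its Grundy value is 15.
For stack B, compute g(0), g(1), … with moves {1, 5}:
g(0) = mex{} = 0
g(1) = mex{0} = 1
g(2) = mex{1} = 0
g(3) = mex{0} = 1
g(4) = mex{1} = 0
g(5) = mex{0} = 1
g(6) = mex{1} = 0
g(7) = mex{0} = 1
g(8) = mex{1} = 0
g(9) = mex{0} = 1
g(10) = mex{1} = 0
So g(10) = 0.
Build the Grundy sequence for stack C with g(k) = mex{g(k−s) : s ∈ {2, 3, 4}, s ≤ k}:
k:     0  1  2  3  4  5  6  7  8  9
g(k):  0  0  1  1  2  2  0  0  1  1
So g(9) = 1.
By the Sprague-Grundy theorem, the Grundy value of a sum of independent games is the XOR of the component values.
Combined value = 15 XOR 0 XOR 1 = 14.

14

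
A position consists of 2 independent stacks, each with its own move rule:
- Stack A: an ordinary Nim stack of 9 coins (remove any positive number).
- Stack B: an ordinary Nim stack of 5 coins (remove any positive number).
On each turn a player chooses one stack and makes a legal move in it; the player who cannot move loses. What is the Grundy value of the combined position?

12

Stack A is a plain Nim stack of size 9, so its Grundy value is 9.
Stack B is a plain Nim stack of size 5, so its Grundy value is 5.
By the Sprague-Grundy theorem, the Grundy value of a sum of independent games is the XOR of the component values.
Combined value = 9 XOR 5 = 12.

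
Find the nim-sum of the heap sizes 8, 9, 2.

3

Write each in binary and XOR column by column:
  1000  (8)
  1001  (9)
  0010  (2)
  ----
  0011  (3)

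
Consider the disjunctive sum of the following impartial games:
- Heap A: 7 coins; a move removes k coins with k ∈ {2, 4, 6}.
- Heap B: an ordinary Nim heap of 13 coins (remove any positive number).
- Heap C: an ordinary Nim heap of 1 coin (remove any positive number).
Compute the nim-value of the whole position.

For heap A, compute g(0), g(1), … with moves {2, 4, 6}:
k:     0  1  2  3  4  5  6  7
g(k):  0  0  1  1  2  2  3  3
So g(7) = 3.
Heap B is a plain Nim heap of size 13, so its Grundy value is 13.
Heap C is a plain Nim heap of size 1, so its Grundy value is 1.
The value of a disjunctive sum is the nim-sum of the parts.
Combined value = 3 ⊕ 13 ⊕ 1 = 15.

15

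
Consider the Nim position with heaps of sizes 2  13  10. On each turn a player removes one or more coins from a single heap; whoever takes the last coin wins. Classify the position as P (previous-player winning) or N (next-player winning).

N-position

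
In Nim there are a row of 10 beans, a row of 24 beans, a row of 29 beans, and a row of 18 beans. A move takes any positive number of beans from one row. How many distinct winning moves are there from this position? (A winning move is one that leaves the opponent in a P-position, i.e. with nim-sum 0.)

3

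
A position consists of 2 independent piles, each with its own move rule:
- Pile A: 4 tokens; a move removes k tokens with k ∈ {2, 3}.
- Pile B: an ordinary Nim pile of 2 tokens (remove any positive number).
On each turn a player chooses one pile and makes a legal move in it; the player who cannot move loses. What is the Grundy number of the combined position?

0

For pile A, compute g(0), g(1), … with moves {2, 3}:
g(0) = mex{} = 0
g(1) = mex{} = 0
g(2) = mex{0} = 1
g(3) = mex{0} = 1
g(4) = mex{0,1} = 2
So g(4) = 2.
Pile B is a plain Nim pile of size 2, so its Grundy value is 2.
The value of a disjunctive sum is the nim-sum of the parts.
Combined value = 2 ⊕ 2 = 0.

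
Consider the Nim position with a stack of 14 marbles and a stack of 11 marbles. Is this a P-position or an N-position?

Bitwise XOR of the heap sizes:
  1110  (14)
  1011  (11)
  ----
  0101  (5)
The nim-sum is 5 ≠ 0, so this is an N-position: the player to move can win.

N-position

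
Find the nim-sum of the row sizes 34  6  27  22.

41

Compute the nim-sum pairwise:
34 ⊕ 6 = 36
36 ⊕ 27 = 63
63 ⊕ 22 = 41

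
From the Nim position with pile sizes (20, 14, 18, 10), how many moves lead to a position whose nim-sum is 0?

3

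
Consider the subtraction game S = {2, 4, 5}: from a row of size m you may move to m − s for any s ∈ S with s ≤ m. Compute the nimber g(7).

0

Build the Grundy sequence with g(k) = mex{g(k−s) : s ∈ {2, 4, 5}, s ≤ k}:
g(0) = mex{} = 0
g(1) = mex{} = 0
g(2) = mex{0} = 1
g(3) = mex{0} = 1
g(4) = mex{0,1} = 2
g(5) = mex{0,1} = 2
g(6) = mex{0,1,2} = 3
g(7) = mex{1,2} = 0
So g(7) = 0.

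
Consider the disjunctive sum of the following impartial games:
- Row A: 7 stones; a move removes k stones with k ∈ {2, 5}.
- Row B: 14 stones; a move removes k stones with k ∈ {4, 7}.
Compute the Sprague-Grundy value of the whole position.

For row A, compute g(0), g(1), … with moves {2, 5}:
g(0) = mex{} = 0
g(1) = mex{} = 0
g(2) = mex{0} = 1
g(3) = mex{0} = 1
g(4) = mex{1} = 0
g(5) = mex{0,1} = 2
g(6) = mex{0} = 1
g(7) = mex{1,2} = 0
So g(7) = 0.
Grundy values for row B (subtraction set {4, 7}):
g(0) = mex{} = 0
g(1) = mex{} = 0
g(2) = mex{} = 0
g(3) = mex{} = 0
g(4) = mex{0} = 1
g(5) = mex{0} = 1
g(6) = mex{0} = 1
g(7) = mex{0} = 1
g(8) = mex{0,1} = 2
g(9) = mex{0,1} = 2
g(10) = mex{0,1} = 2
g(11) = mex{1} = 0
g(12) = mex{1,2} = 0
g(13) = mex{1,2} = 0
g(14) = mex{1,2} = 0
So g(14) = 0.
The value of a disjunctive sum is the nim-sum of the parts.
Combined value = 0 ⊕ 0 = 0.

0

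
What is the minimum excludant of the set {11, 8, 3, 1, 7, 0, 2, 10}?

4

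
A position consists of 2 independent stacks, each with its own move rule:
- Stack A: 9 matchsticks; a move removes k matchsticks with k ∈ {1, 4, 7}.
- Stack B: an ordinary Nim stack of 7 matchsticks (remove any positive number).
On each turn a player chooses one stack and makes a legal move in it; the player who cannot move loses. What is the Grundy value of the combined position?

6

Grundy values for stack A (subtraction set {1, 4, 7}):
k:     0  1  2  3  4  5  6  7  8  9
g(k):  0  1  0  1  2  0  1  2  0  1
So g(9) = 1.
Stack B is a plain Nim stack of size 7, so its Grundy value is 7.
By the Sprague-Grundy theorem, the Grundy value of a sum of independent games is the XOR of the component values.
Combined value = 1 ⊕ 7 = 6.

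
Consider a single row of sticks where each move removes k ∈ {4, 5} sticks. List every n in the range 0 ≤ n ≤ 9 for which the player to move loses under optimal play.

0, 1, 2, 3, 9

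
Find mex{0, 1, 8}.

2

The values 0, 1 are all present; 2 is the first non-negative integer missing from the set.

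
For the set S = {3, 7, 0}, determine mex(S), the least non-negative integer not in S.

1

0 is in the set but 1 is not, so the mex is 1.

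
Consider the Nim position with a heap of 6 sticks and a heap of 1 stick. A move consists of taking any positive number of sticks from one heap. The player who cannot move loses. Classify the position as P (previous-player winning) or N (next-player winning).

N-position

Bitwise XOR of the heap sizes:
  110  (6)
  001  (1)
  ---
  111  (7)
The nim-sum is 7 ≠ 0, so this is an N-position: the player to move can win.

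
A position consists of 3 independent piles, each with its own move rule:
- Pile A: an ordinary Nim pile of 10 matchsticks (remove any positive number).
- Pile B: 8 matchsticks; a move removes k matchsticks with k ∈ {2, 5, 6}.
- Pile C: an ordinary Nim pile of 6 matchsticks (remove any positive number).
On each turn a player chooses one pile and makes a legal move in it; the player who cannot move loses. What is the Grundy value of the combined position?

Pile A is a plain Nim pile of size 10, so its Grundy value is 10.
For pile B, compute g(0), g(1), … with moves {2, 5, 6}:
k:     0  1  2  3  4  5  6  7  8
g(k):  0  0  1  1  0  2  1  3  0
So g(8) = 0.
Pile C is a plain Nim pile of size 6, so its Grundy value is 6.
By the Sprague-Grundy theorem, the Grundy value of a sum of independent games is the XOR of the component values.
Combined value = 10 ⊕ 0 ⊕ 6 = 12.

12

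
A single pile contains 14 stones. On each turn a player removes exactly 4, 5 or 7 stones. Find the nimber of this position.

Grundy values for subtraction set {4, 5, 7}:
g(0) = mex{} = 0
g(1) = mex{} = 0
g(2) = mex{} = 0
g(3) = mex{} = 0
g(4) = mex{0} = 1
g(5) = mex{0} = 1
g(6) = mex{0} = 1
g(7) = mex{0} = 1
g(8) = mex{0,1} = 2
g(9) = mex{0,1} = 2
g(10) = mex{0,1} = 2
g(11) = mex{1} = 0
g(12) = mex{1,2} = 0
g(13) = mex{1,2} = 0
g(14) = mex{1,2} = 0
So g(14) = 0.

0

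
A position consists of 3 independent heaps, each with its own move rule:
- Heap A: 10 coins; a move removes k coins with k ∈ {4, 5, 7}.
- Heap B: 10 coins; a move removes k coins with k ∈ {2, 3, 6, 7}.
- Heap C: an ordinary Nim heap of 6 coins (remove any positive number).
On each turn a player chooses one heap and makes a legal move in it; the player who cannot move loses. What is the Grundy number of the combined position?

4

Grundy values for heap A (subtraction set {4, 5, 7}):
g(0) = mex{} = 0
g(1) = mex{} = 0
g(2) = mex{} = 0
g(3) = mex{} = 0
g(4) = mex{0} = 1
g(5) = mex{0} = 1
g(6) = mex{0} = 1
g(7) = mex{0} = 1
g(8) = mex{0,1} = 2
g(9) = mex{0,1} = 2
g(10) = mex{0,1} = 2
So g(10) = 2.
For heap B, compute g(0), g(1), … with moves {2, 3, 6, 7}:
g(0) = mex{} = 0
g(1) = mex{} = 0
g(2) = mex{0} = 1
g(3) = mex{0} = 1
g(4) = mex{0,1} = 2
g(5) = mex{1} = 0
g(6) = mex{0,1,2} = 3
g(7) = mex{0,2} = 1
g(8) = mex{0,1,3} = 2
g(9) = mex{1,3} = 0
g(10) = mex{1,2} = 0
So g(10) = 0.
Heap C is a plain Nim heap of size 6, so its Grundy value is 6.
By the Sprague-Grundy theorem, the Grundy value of a sum of independent games is the XOR of the component values.
Combined value = 2 XOR 0 XOR 6 = 4.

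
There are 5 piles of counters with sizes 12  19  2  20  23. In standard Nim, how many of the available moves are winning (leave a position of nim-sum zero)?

Compute the nim-sum pairwise:
12 ^ 19 = 31
31 ^ 2 = 29
29 ^ 20 = 9
9 ^ 23 = 30
The overall nim-sum is X = 30. A pile of size p has a winning move iff p XOR X < p (reduce it to p XOR X).
  12: 12 XOR 30 = 18 ≥ 12 — no move.
  19: 19 XOR 30 = 13 < 19 — winning move (to 13).
  2: 2 XOR 30 = 28 ≥ 2 — no move.
  20: 20 XOR 30 = 10 < 20 — winning move (to 10).
  23: 23 XOR 30 = 9 < 23 — winning move (to 9).
That gives 3 winning moves.

3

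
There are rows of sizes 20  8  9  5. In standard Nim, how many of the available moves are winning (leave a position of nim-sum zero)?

Nim-sum: 20 XOR 8 XOR 9 XOR 5 = 16.
The overall nim-sum is X = 16. A row of size p has a winning move iff p XOR X < p (reduce it to p XOR X).
  20: 20 XOR 16 = 4 < 20 — winning move (to 4).
  8: 8 XOR 16 = 24 ≥ 8 — no move.
  9: 9 XOR 16 = 25 ≥ 9 — no move.
  5: 5 XOR 16 = 21 ≥ 5 — no move.
That gives 1 winning move.

1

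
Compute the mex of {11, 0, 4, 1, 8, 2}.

3

The values 0, 1, 2 are all present; 3 is the first non-negative integer missing from the set.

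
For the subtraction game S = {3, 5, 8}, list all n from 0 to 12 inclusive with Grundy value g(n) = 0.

Compute g(0), g(1), … for moves {3, 5, 8}:
k:     0  1  2  3  4  5  6  7  8  9 10 11 12
g(k):  0  0  0  1  1  1  2  2  2  3  3  0  0
The P-positions (g = 0) in 0..12 are 0, 1, 2, 11, 12.

0, 1, 2, 11, 12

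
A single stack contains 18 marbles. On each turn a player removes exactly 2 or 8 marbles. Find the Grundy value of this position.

Grundy values for subtraction set {2, 8}:
k:     0  1  2  3  4  5  6  7  8  9 10 11 12 13 14 15 16 17 18
g(k):  0  0  1  1  0  0  1  1  2  2  0  0  1  1  0  0  1  1  2
So g(18) = 2.

2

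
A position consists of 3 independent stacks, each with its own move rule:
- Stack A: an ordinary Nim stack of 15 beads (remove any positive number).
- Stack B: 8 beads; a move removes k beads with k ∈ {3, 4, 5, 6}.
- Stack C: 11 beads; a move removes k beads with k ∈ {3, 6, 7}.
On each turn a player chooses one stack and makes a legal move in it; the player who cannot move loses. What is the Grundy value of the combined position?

Stack A is a plain Nim stack of size 15, so its Grundy value is 15.
For stack B, compute g(0), g(1), … with moves {3, 4, 5, 6}:
g(0) = mex{} = 0
g(1) = mex{} = 0
g(2) = mex{} = 0
g(3) = mex{0} = 1
g(4) = mex{0} = 1
g(5) = mex{0} = 1
g(6) = mex{0,1} = 2
g(7) = mex{0,1} = 2
g(8) = mex{0,1} = 2
So g(8) = 2.
Build the Grundy sequence for stack C with g(k) = mex{g(k−s) : s ∈ {3, 6, 7}, s ≤ k}:
g(0) = mex{} = 0
g(1) = mex{} = 0
g(2) = mex{} = 0
g(3) = mex{0} = 1
g(4) = mex{0} = 1
g(5) = mex{0} = 1
g(6) = mex{0,1} = 2
g(7) = mex{0,1} = 2
g(8) = mex{0,1} = 2
g(9) = mex{0,1,2} = 3
g(10) = mex{1,2} = 0
g(11) = mex{1,2} = 0
So g(11) = 0.
By the Sprague-Grundy theorem, the Grundy value of a sum of independent games is the XOR of the component values.
Combined value = 15 ⊕ 2 ⊕ 0 = 13.

13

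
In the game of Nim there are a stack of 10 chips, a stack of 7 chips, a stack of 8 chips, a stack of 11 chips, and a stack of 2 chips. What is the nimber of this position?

12

Write each in binary and XOR column by column:
  1010  (10)
  0111  (7)
  1000  (8)
  1011  (11)
  0010  (2)
  ----
  1100  (12)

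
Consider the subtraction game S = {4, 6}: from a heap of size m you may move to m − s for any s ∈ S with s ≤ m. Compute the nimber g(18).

2

Grundy values for subtraction set {4, 6}:
k:     0  1  2  3  4  5  6  7  8  9 10 11 12 13 14 15 16 17 18
g(k):  0  0  0  0  1  1  1  1  2  2  0  0  0  0  1  1  1  1  2
So g(18) = 2.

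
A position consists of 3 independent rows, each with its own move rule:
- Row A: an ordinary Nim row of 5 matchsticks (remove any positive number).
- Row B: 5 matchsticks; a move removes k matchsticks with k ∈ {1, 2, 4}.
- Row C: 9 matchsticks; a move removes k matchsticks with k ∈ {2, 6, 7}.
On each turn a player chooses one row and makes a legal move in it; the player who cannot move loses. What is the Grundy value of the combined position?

7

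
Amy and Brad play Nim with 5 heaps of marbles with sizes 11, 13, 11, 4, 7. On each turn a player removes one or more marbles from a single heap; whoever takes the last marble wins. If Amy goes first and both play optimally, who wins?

Write each in binary and XOR column by column:
  1011  (11)
  1101  (13)
  1011  (11)
  0100  (4)
  0111  (7)
  ----
  1110  (14)
The nim-sum is 14 ≠ 0, so this is an N-position: the player to move can win; Amy has a winning move.

Amy wins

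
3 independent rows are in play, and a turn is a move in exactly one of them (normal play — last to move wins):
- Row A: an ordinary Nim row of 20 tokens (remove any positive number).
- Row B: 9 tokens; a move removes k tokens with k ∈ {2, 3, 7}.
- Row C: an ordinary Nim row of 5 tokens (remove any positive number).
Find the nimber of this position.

Row A is a plain Nim row of size 20, so its Grundy value is 20.
For row B, compute g(0), g(1), … with moves {2, 3, 7}:
k:     0  1  2  3  4  5  6  7  8  9
g(k):  0  0  1  1  2  0  0  1  1  2
So g(9) = 2.
Row C is a plain Nim row of size 5, so its Grundy value is 5.
By the Sprague-Grundy theorem, the Grundy value of a sum of independent games is the XOR of the component values.
Combined value = 20 XOR 2 XOR 5 = 19.

19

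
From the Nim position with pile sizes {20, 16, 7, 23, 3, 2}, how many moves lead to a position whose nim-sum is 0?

3

Compute the nim-sum pairwise:
20 XOR 16 = 4
4 XOR 7 = 3
3 XOR 23 = 20
20 XOR 3 = 23
23 XOR 2 = 21
The overall nim-sum is X = 21. A pile of size p has a winning move iff p XOR X < p (reduce it to p XOR X).
  20: 20 XOR 21 = 1 < 20 — winning move (to 1).
  16: 16 XOR 21 = 5 < 16 — winning move (to 5).
  7: 7 XOR 21 = 18 ≥ 7 — no move.
  23: 23 XOR 21 = 2 < 23 — winning move (to 2).
  3: 3 XOR 21 = 22 ≥ 3 — no move.
  2: 2 XOR 21 = 23 ≥ 2 — no move.
That gives 3 winning moves.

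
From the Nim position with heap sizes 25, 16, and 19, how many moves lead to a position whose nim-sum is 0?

In binary:
  11001  (25)
  10000  (16)
  10011  (19)
  -----
  11010  (26)
The overall nim-sum is X = 26. A heap of size p has a winning move iff p XOR X < p (reduce it to p XOR X).
  25: 25 XOR 26 = 3 < 25 — winning move (to 3).
  16: 16 XOR 26 = 10 < 16 — winning move (to 10).
  19: 19 XOR 26 = 9 < 19 — winning move (to 9).
That gives 3 winning moves.

3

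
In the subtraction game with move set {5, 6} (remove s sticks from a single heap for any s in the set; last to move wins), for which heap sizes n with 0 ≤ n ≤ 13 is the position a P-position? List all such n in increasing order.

0, 1, 2, 3, 4, 11, 12, 13

Compute g(0), g(1), … for moves {5, 6}:
g(0) = mex{} = 0
g(1) = mex{} = 0
g(2) = mex{} = 0
g(3) = mex{} = 0
g(4) = mex{} = 0
g(5) = mex{0} = 1
g(6) = mex{0} = 1
g(7) = mex{0} = 1
g(8) = mex{0} = 1
g(9) = mex{0} = 1
g(10) = mex{0,1} = 2
g(11) = mex{1} = 0
g(12) = mex{1} = 0
g(13) = mex{1} = 0
The P-positions (g = 0) in 0..13 are 0, 1, 2, 3, 4, 11, 12, 13.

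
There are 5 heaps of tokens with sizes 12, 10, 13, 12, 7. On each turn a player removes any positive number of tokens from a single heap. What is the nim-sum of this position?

0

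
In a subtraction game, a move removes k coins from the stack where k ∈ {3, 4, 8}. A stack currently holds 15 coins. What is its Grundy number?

Build the Grundy sequence with g(k) = mex{g(k−s) : s ∈ {3, 4, 8}, s ≤ k}:
k:     0  1  2  3  4  5  6  7  8  9 10 11 12 13 14 15
g(k):  0  0  0  1  1  1  2  0  2  3  1  3  0  0  0  1
So g(15) = 1.

1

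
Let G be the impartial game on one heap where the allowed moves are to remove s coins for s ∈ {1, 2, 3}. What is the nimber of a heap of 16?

0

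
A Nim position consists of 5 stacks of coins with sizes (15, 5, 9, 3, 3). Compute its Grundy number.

In binary:
  1111  (15)
  0101  (5)
  1001  (9)
  0011  (3)
  0011  (3)
  ----
  0011  (3)

3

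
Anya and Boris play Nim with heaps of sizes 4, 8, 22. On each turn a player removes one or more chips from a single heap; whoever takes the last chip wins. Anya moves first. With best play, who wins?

Anya wins

Nim-sum: 4 XOR 8 XOR 22 = 26.
The nim-sum is 26 ≠ 0, so this is an N-position: the player to move can win; Anya has a winning move.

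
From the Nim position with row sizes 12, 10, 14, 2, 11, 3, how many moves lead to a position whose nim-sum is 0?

5

Compute the nim-sum pairwise:
12 ⊕ 10 = 6
6 ⊕ 14 = 8
8 ⊕ 2 = 10
10 ⊕ 11 = 1
1 ⊕ 3 = 2
The overall nim-sum is X = 2. A row of size p has a winning move iff p XOR X < p (reduce it to p XOR X).
  12: 12 XOR 2 = 14 ≥ 12 — no move.
  10: 10 XOR 2 = 8 < 10 — winning move (to 8).
  14: 14 XOR 2 = 12 < 14 — winning move (to 12).
  2: 2 XOR 2 = 0 < 2 — winning move (to 0).
  11: 11 XOR 2 = 9 < 11 — winning move (to 9).
  3: 3 XOR 2 = 1 < 3 — winning move (to 1).
That gives 5 winning moves.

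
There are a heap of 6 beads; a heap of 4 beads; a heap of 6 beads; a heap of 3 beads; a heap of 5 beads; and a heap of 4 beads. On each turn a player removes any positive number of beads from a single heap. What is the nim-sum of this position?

6

Compute the nim-sum pairwise:
6 ⊕ 4 = 2
2 ⊕ 6 = 4
4 ⊕ 3 = 7
7 ⊕ 5 = 2
2 ⊕ 4 = 6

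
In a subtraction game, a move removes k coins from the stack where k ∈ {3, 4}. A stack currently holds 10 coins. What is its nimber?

Grundy values for subtraction set {3, 4}:
g(0) = mex{} = 0
g(1) = mex{} = 0
g(2) = mex{} = 0
g(3) = mex{0} = 1
g(4) = mex{0} = 1
g(5) = mex{0} = 1
g(6) = mex{0,1} = 2
g(7) = mex{1} = 0
g(8) = mex{1} = 0
g(9) = mex{1,2} = 0
g(10) = mex{0,2} = 1
So g(10) = 1.

1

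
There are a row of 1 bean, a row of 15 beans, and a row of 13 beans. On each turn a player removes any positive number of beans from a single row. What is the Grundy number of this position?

3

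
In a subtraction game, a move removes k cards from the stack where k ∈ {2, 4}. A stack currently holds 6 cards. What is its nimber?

0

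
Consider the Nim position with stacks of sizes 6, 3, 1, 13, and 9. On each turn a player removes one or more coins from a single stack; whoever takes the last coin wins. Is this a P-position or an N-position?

P-position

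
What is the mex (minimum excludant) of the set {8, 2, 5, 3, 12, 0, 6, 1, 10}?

4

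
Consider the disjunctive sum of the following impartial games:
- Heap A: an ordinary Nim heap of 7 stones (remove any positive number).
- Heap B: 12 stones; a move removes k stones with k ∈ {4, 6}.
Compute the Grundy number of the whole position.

7

Heap A is a plain Nim heap of size 7, so its Grundy value is 7.
Build the Grundy sequence for heap B with g(k) = mex{g(k−s) : s ∈ {4, 6}, s ≤ k}:
g(0) = mex{} = 0
g(1) = mex{} = 0
g(2) = mex{} = 0
g(3) = mex{} = 0
g(4) = mex{0} = 1
g(5) = mex{0} = 1
g(6) = mex{0} = 1
g(7) = mex{0} = 1
g(8) = mex{0,1} = 2
g(9) = mex{0,1} = 2
g(10) = mex{1} = 0
g(11) = mex{1} = 0
g(12) = mex{1,2} = 0
So g(12) = 0.
By the Sprague-Grundy theorem, the Grundy value of a sum of independent games is the XOR of the component values.
Combined value = 7 ⊕ 0 = 7.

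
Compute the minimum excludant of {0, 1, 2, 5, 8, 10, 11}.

The values 0, 1, 2 are all present; 3 is the first non-negative integer missing from the set.

3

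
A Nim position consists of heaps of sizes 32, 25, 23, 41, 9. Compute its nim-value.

14

Compute the nim-sum pairwise:
32 ⊕ 25 = 57
57 ⊕ 23 = 46
46 ⊕ 41 = 7
7 ⊕ 9 = 14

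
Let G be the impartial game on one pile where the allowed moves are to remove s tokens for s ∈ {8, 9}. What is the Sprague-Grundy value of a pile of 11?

Compute g(0), g(1), … for moves {8, 9}:
k:     0  1  2  3  4  5  6  7  8  9 10 11
g(k):  0  0  0  0  0  0  0  0  1  1  1  1
So g(11) = 1.

1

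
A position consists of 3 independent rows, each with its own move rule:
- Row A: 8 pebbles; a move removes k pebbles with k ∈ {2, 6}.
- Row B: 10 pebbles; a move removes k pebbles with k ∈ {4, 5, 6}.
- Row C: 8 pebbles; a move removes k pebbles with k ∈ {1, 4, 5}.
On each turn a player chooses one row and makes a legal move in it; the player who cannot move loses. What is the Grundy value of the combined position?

Grundy values for row A (subtraction set {2, 6}):
k:     0  1  2  3  4  5  6  7  8
g(k):  0  0  1  1  0  0  1  1  0
So g(8) = 0.
Grundy values for row B (subtraction set {4, 5, 6}):
g(0) = mex{} = 0
g(1) = mex{} = 0
g(2) = mex{} = 0
g(3) = mex{} = 0
g(4) = mex{0} = 1
g(5) = mex{0} = 1
g(6) = mex{0} = 1
g(7) = mex{0} = 1
g(8) = mex{0,1} = 2
g(9) = mex{0,1} = 2
g(10) = mex{1} = 0
So g(10) = 0.
Grundy values for row C (subtraction set {1, 4, 5}):
g(0) = mex{} = 0
g(1) = mex{0} = 1
g(2) = mex{1} = 0
g(3) = mex{0} = 1
g(4) = mex{0,1} = 2
g(5) = mex{0,1,2} = 3
g(6) = mex{0,1,3} = 2
g(7) = mex{0,1,2} = 3
g(8) = mex{1,2,3} = 0
So g(8) = 0.
By the Sprague-Grundy theorem, the Grundy value of a sum of independent games is the XOR of the component values.
Combined value = 0 XOR 0 XOR 0 = 0.

0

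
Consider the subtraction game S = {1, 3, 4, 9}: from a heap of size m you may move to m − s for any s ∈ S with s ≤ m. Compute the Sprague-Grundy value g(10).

3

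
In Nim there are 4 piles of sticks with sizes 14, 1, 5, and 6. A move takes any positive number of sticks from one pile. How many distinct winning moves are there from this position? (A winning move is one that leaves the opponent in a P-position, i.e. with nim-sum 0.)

1

In binary:
  1110  (14)
  0001  (1)
  0101  (5)
  0110  (6)
  ----
  1100  (12)
The overall nim-sum is X = 12. A pile of size p has a winning move iff p XOR X < p (reduce it to p XOR X).
  14: 14 XOR 12 = 2 < 14 — winning move (to 2).
  1: 1 XOR 12 = 13 ≥ 1 — no move.
  5: 5 XOR 12 = 9 ≥ 5 — no move.
  6: 6 XOR 12 = 10 ≥ 6 — no move.
That gives 1 winning move.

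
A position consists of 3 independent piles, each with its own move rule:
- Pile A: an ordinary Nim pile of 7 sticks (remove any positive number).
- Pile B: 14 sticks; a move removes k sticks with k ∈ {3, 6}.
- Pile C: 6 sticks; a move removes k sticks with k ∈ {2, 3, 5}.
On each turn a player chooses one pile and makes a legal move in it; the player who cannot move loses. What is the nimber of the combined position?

5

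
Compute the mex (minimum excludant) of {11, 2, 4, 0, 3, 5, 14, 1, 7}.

The values 0, 1, 2, 3, 4, 5 are all present; 6 is the first non-negative integer missing from the set.

6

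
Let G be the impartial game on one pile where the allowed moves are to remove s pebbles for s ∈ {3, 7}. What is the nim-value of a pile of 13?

1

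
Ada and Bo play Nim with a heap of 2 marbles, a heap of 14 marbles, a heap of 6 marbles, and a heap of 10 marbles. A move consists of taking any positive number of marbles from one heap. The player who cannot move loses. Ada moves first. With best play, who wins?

Bitwise XOR of the heap sizes:
  0010  (2)
  1110  (14)
  0110  (6)
  1010  (10)
  ----
  0000  (0)
The nim-sum is 0, so this is a P-position: the player to move is in a losing position under optimal play; Ada is about to move from it and so loses — Bo wins.

Bo wins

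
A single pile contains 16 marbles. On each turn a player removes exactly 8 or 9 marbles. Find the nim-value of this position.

Grundy values for subtraction set {8, 9}:
k:     0  1  2  3  4  5  6  7  8  9 10 11 12 13 14 15 16
g(k):  0  0  0  0  0  0  0  0  1  1  1  1  1  1  1  1  2
So g(16) = 2.

2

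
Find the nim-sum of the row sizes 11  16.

Compute the nim-sum pairwise:
11 ⊕ 16 = 27

27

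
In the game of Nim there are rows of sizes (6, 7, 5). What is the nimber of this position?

4

Compute the nim-sum pairwise:
6 XOR 7 = 1
1 XOR 5 = 4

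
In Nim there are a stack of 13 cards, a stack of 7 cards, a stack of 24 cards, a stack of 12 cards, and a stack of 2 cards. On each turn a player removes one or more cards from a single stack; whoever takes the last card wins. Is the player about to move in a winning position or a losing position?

Nim-sum: 13 XOR 7 XOR 24 XOR 12 XOR 2 = 28.
The nim-sum is 28 ≠ 0, so this is an N-position: the player to move can win.

Winning position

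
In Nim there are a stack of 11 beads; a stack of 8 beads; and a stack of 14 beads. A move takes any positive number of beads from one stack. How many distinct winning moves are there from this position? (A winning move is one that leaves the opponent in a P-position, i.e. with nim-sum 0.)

Compute the nim-sum pairwise:
11 ^ 8 = 3
3 ^ 14 = 13
The overall nim-sum is X = 13. A stack of size p has a winning move iff p XOR X < p (reduce it to p XOR X).
  11: 11 XOR 13 = 6 < 11 — winning move (to 6).
  8: 8 XOR 13 = 5 < 8 — winning move (to 5).
  14: 14 XOR 13 = 3 < 14 — winning move (to 3).
That gives 3 winning moves.

3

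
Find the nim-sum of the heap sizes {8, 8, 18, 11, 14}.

23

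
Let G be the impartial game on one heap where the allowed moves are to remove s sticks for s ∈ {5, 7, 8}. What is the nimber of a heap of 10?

Grundy values for subtraction set {5, 7, 8}:
k:     0  1  2  3  4  5  6  7  8  9 10
g(k):  0  0  0  0  0  1  1  1  1  1  2
So g(10) = 2.

2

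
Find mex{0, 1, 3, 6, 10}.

The values 0, 1 are all present; 2 is the first non-negative integer missing from the set.

2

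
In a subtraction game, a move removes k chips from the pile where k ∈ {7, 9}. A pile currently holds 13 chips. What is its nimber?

1

Grundy values for subtraction set {7, 9}:
g(0) = mex{} = 0
g(1) = mex{} = 0
g(2) = mex{} = 0
g(3) = mex{} = 0
g(4) = mex{} = 0
g(5) = mex{} = 0
g(6) = mex{} = 0
g(7) = mex{0} = 1
g(8) = mex{0} = 1
g(9) = mex{0} = 1
g(10) = mex{0} = 1
g(11) = mex{0} = 1
g(12) = mex{0} = 1
g(13) = mex{0} = 1
So g(13) = 1.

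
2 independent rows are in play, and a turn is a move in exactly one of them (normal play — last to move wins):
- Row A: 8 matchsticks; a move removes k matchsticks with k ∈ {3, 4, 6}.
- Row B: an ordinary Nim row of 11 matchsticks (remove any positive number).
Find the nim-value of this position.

9

For row A, compute g(0), g(1), … with moves {3, 4, 6}:
g(0) = mex{} = 0
g(1) = mex{} = 0
g(2) = mex{} = 0
g(3) = mex{0} = 1
g(4) = mex{0} = 1
g(5) = mex{0} = 1
g(6) = mex{0,1} = 2
g(7) = mex{0,1} = 2
g(8) = mex{0,1} = 2
So g(8) = 2.
Row B is a plain Nim row of size 11, so its Grundy value is 11.
By the Sprague-Grundy theorem, the Grundy value of a sum of independent games is the XOR of the component values.
Combined value = 2 XOR 11 = 9.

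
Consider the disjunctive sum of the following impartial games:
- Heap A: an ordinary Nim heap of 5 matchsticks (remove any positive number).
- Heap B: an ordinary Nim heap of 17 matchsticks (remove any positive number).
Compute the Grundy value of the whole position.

20

Heap A is a plain Nim heap of size 5, so its Grundy value is 5.
Heap B is a plain Nim heap of size 17, so its Grundy value is 17.
The value of a disjunctive sum is the nim-sum of the parts.
Combined value = 5 ⊕ 17 = 20.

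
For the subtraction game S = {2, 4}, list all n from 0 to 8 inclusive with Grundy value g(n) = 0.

0, 1, 6, 7

Build the Grundy sequence with g(k) = mex{g(k−s) : s ∈ {2, 4}, s ≤ k}:
k:     0  1  2  3  4  5  6  7  8
g(k):  0  0  1  1  2  2  0  0  1
The P-positions (g = 0) in 0..8 are 0, 1, 6, 7.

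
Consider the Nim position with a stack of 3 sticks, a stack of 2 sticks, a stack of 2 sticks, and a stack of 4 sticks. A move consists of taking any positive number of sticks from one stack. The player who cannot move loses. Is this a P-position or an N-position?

N-position

Compute the nim-sum pairwise:
3 ⊕ 2 = 1
1 ⊕ 2 = 3
3 ⊕ 4 = 7
The nim-sum is 7 ≠ 0, so this is an N-position: the player to move can win.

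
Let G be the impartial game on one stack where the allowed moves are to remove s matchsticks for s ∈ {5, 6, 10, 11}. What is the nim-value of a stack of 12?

Grundy values for subtraction set {5, 6, 10, 11}:
g(0) = mex{} = 0
g(1) = mex{} = 0
g(2) = mex{} = 0
g(3) = mex{} = 0
g(4) = mex{} = 0
g(5) = mex{0} = 1
g(6) = mex{0} = 1
g(7) = mex{0} = 1
g(8) = mex{0} = 1
g(9) = mex{0} = 1
g(10) = mex{0,1} = 2
g(11) = mex{0,1} = 2
g(12) = mex{0,1} = 2
So g(12) = 2.

2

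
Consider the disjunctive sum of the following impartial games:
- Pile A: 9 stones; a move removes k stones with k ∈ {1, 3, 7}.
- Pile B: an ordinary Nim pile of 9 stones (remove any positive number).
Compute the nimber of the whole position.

8

Grundy values for pile A (subtraction set {1, 3, 7}):
k:     0  1  2  3  4  5  6  7  8  9
g(k):  0  1  0  1  0  1  0  1  0  1
So g(9) = 1.
Pile B is a plain Nim pile of size 9, so its Grundy value is 9.
By the Sprague-Grundy theorem, the Grundy value of a sum of independent games is the XOR of the component values.
Combined value = 1 XOR 9 = 8.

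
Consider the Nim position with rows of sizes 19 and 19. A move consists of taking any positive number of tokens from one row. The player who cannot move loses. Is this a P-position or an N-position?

P-position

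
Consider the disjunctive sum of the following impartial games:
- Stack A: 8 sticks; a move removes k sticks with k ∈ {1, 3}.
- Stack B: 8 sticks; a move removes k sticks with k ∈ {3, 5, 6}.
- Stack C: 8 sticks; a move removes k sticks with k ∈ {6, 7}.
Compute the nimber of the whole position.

3

Grundy values for stack A (subtraction set {1, 3}):
g(0) = mex{} = 0
g(1) = mex{0} = 1
g(2) = mex{1} = 0
g(3) = mex{0} = 1
g(4) = mex{1} = 0
g(5) = mex{0} = 1
g(6) = mex{1} = 0
g(7) = mex{0} = 1
g(8) = mex{1} = 0
So g(8) = 0.
Grundy values for stack B (subtraction set {3, 5, 6}):
k:     0  1  2  3  4  5  6  7  8
g(k):  0  0  0  1  1  1  2  2  2
So g(8) = 2.
For stack C, compute g(0), g(1), … with moves {6, 7}:
k:     0  1  2  3  4  5  6  7  8
g(k):  0  0  0  0  0  0  1  1  1
So g(8) = 1.
The value of a disjunctive sum is the nim-sum of the parts.
Combined value = 0 ⊕ 2 ⊕ 1 = 3.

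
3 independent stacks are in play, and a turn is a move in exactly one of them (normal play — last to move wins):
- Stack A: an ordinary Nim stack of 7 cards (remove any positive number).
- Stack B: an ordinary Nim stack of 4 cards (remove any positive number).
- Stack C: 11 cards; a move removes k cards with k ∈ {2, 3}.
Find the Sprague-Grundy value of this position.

3

Stack A is a plain Nim stack of size 7, so its Grundy value is 7.
Stack B is a plain Nim stack of size 4, so its Grundy value is 4.
For stack C, compute g(0), g(1), … with moves {2, 3}:
k:     0  1  2  3  4  5  6  7  8  9 10 11
g(k):  0  0  1  1  2  0  0  1  1  2  0  0
So g(11) = 0.
The value of a disjunctive sum is the nim-sum of the parts.
Combined value = 7 ⊕ 4 ⊕ 0 = 3.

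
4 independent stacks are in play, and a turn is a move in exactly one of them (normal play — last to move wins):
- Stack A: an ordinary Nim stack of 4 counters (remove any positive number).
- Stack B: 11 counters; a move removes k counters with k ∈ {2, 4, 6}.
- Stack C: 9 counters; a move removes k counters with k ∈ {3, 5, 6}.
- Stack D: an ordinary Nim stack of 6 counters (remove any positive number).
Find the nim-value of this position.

3

Stack A is a plain Nim stack of size 4, so its Grundy value is 4.
Grundy values for stack B (subtraction set {2, 4, 6}):
k:     0  1  2  3  4  5  6  7  8  9 10 11
g(k):  0  0  1  1  2  2  3  3  0  0  1  1
So g(11) = 1.
Grundy values for stack C (subtraction set {3, 5, 6}):
k:     0  1  2  3  4  5  6  7  8  9
g(k):  0  0  0  1  1  1  2  2  2  0
So g(9) = 0.
Stack D is a plain Nim stack of size 6, so its Grundy value is 6.
By the Sprague-Grundy theorem, the Grundy value of a sum of independent games is the XOR of the component values.
Combined value = 4 XOR 1 XOR 0 XOR 6 = 3.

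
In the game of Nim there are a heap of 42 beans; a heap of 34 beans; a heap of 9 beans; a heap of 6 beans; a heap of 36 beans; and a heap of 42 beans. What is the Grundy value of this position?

Write each in binary and XOR column by column:
  101010  (42)
  100010  (34)
  001001  (9)
  000110  (6)
  100100  (36)
  101010  (42)
  ------
  001001  (9)

9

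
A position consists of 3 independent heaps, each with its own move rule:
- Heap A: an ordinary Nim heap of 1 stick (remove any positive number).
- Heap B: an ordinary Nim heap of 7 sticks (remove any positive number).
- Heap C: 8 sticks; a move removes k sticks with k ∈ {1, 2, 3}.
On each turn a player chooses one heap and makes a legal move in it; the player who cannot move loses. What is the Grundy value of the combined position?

6

Heap A is a plain Nim heap of size 1, so its Grundy value is 1.
Heap B is a plain Nim heap of size 7, so its Grundy value is 7.
Grundy values for heap C (subtraction set {1, 2, 3}):
g(0) = mex{} = 0
g(1) = mex{0} = 1
g(2) = mex{0,1} = 2
g(3) = mex{0,1,2} = 3
g(4) = mex{1,2,3} = 0
g(5) = mex{0,2,3} = 1
g(6) = mex{0,1,3} = 2
g(7) = mex{0,1,2} = 3
g(8) = mex{1,2,3} = 0
So g(8) = 0.
By the Sprague-Grundy theorem, the Grundy value of a sum of independent games is the XOR of the component values.
Combined value = 1 XOR 7 XOR 0 = 6.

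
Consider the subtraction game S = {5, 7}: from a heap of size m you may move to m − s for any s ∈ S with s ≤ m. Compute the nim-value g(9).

1

Build the Grundy sequence with g(k) = mex{g(k−s) : s ∈ {5, 7}, s ≤ k}:
g(0) = mex{} = 0
g(1) = mex{} = 0
g(2) = mex{} = 0
g(3) = mex{} = 0
g(4) = mex{} = 0
g(5) = mex{0} = 1
g(6) = mex{0} = 1
g(7) = mex{0} = 1
g(8) = mex{0} = 1
g(9) = mex{0} = 1
So g(9) = 1.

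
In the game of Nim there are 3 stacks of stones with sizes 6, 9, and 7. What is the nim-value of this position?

Bitwise XOR of the heap sizes:
  0110  (6)
  1001  (9)
  0111  (7)
  ----
  1000  (8)

8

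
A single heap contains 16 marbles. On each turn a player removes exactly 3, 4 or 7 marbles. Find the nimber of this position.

2

Compute g(0), g(1), … for moves {3, 4, 7}:
k:     0  1  2  3  4  5  6  7  8  9 10 11 12 13 14 15 16
g(k):  0  0  0  1  1  1  2  2  2  3  0  0  0  1  1  1  2
So g(16) = 2.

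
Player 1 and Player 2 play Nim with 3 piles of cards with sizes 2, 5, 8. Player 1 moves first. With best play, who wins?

Player 1 wins

Compute the nim-sum pairwise:
2 XOR 5 = 7
7 XOR 8 = 15
The nim-sum is 15 ≠ 0, so this is an N-position: the player to move can win; Player 1 has a winning move.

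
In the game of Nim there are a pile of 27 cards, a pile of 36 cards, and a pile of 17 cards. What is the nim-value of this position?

46

In binary:
  011011  (27)
  100100  (36)
  010001  (17)
  ------
  101110  (46)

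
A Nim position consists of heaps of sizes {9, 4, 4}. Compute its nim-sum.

9

Nim-sum: 9 ^ 4 ^ 4 = 9.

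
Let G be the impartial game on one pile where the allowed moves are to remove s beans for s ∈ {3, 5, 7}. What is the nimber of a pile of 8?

Grundy values for subtraction set {3, 5, 7}:
g(0) = mex{} = 0
g(1) = mex{} = 0
g(2) = mex{} = 0
g(3) = mex{0} = 1
g(4) = mex{0} = 1
g(5) = mex{0} = 1
g(6) = mex{0,1} = 2
g(7) = mex{0,1} = 2
g(8) = mex{0,1} = 2
So g(8) = 2.

2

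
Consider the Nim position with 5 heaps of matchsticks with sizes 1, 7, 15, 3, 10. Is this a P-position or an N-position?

Bitwise XOR of the heap sizes:
  0001  (1)
  0111  (7)
  1111  (15)
  0011  (3)
  1010  (10)
  ----
  0000  (0)
The nim-sum is 0, so this is a P-position: the player to move is in a losing position under optimal play.

P-position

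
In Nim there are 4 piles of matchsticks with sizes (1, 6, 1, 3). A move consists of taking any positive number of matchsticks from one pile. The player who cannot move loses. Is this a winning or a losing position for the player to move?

Write each in binary and XOR column by column:
  001  (1)
  110  (6)
  001  (1)
  011  (3)
  ---
  101  (5)
The nim-sum is 5 ≠ 0, so this is an N-position: the player to move can win.

Winning position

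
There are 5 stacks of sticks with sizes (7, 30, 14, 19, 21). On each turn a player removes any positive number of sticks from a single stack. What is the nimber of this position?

Compute the nim-sum pairwise:
7 XOR 30 = 25
25 XOR 14 = 23
23 XOR 19 = 4
4 XOR 21 = 17

17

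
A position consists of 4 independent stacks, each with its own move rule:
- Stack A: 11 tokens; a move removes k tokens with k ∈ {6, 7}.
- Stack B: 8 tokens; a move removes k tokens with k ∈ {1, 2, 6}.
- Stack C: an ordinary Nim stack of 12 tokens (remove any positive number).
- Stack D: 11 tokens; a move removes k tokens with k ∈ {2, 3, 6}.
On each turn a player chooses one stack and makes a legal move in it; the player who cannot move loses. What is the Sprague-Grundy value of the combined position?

13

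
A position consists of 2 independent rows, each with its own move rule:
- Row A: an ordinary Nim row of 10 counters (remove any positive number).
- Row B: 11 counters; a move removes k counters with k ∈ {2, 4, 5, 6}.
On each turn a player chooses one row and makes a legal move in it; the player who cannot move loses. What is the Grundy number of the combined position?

Row A is a plain Nim row of size 10, so its Grundy value is 10.
For row B, compute g(0), g(1), … with moves {2, 4, 5, 6}:
g(0) = mex{} = 0
g(1) = mex{} = 0
g(2) = mex{0} = 1
g(3) = mex{0} = 1
g(4) = mex{0,1} = 2
g(5) = mex{0,1} = 2
g(6) = mex{0,1,2} = 3
g(7) = mex{0,1,2} = 3
g(8) = mex{1,2,3} = 0
g(9) = mex{1,2,3} = 0
g(10) = mex{0,2,3} = 1
g(11) = mex{0,2,3} = 1
So g(11) = 1.
The value of a disjunctive sum is the nim-sum of the parts.
Combined value = 10 ⊕ 1 = 11.

11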